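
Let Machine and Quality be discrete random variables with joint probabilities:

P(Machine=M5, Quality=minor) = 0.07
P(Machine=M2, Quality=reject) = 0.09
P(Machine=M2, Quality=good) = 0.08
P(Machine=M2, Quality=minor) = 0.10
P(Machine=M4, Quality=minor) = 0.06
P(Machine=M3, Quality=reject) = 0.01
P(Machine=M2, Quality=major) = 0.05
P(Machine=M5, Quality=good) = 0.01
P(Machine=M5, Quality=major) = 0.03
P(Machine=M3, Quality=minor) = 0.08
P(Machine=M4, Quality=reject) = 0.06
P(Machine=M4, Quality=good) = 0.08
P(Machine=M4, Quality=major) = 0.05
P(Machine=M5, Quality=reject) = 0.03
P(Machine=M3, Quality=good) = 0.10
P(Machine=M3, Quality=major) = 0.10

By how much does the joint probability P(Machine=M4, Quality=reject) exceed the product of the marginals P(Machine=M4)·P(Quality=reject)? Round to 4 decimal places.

P(Machine=M4) = 0.08 + 0.06 + 0.05 + 0.06 = 0.25.
P(Quality=reject) = 0.09 + 0.01 + 0.06 + 0.03 = 0.19.
P(Machine=M4, Quality=reject) − P(Machine=M4)P(Quality=reject) = 0.06 − 0.25×0.19 = 0.0125.

0.0125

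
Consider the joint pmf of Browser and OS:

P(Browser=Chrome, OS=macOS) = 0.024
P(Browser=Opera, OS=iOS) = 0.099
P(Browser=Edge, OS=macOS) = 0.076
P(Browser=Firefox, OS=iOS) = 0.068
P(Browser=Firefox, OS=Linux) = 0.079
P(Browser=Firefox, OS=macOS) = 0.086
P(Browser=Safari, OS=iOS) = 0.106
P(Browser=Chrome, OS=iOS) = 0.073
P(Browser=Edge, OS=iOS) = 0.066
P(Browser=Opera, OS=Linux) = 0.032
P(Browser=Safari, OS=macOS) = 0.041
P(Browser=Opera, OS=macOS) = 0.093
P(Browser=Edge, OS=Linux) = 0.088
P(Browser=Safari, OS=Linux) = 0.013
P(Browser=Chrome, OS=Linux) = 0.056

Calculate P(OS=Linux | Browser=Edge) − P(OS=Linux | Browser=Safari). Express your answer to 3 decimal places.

0.301

P(Browser=Edge) = 0.076 + 0.088 + 0.066 = 0.230; P(OS=Linux | Browser=Edge) = 0.088/0.230 = 0.3826.
P(Browser=Safari) = 0.041 + 0.013 + 0.106 = 0.160; P(OS=Linux | Browser=Safari) = 0.013/0.160 = 0.0813.
Difference = 0.301.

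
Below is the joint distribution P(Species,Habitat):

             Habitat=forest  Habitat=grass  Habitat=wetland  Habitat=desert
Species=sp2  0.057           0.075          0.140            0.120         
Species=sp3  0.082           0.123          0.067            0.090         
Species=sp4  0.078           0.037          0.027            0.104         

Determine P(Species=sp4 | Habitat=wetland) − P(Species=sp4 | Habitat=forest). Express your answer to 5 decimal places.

P(Habitat=wetland) = 0.140 + 0.067 + 0.027 = 0.234; P(Species=sp4 | Habitat=wetland) = 0.027/0.234 = 0.115385.
P(Habitat=forest) = 0.057 + 0.082 + 0.078 = 0.217; P(Species=sp4 | Habitat=forest) = 0.078/0.217 = 0.359447.
Difference = -0.24406.

-0.24406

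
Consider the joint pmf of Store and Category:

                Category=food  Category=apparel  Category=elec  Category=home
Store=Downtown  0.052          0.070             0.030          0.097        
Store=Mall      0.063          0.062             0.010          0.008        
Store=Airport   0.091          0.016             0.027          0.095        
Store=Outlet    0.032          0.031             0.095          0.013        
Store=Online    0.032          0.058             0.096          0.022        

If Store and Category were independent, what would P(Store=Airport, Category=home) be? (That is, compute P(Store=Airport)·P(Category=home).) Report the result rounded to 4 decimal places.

P(Store=Airport) = 0.091 + 0.016 + 0.027 + 0.095 = 0.229.
P(Category=home) = 0.097 + 0.008 + 0.095 + 0.013 + 0.022 = 0.235.
Product: 0.229 × 0.235 = 0.0538.

0.0538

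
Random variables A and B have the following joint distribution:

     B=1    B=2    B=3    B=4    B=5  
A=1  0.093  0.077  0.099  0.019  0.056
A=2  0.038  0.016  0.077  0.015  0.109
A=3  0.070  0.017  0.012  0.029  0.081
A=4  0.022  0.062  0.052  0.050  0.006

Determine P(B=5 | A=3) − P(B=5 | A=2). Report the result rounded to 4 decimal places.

P(A=3) = 0.070 + 0.017 + 0.012 + 0.029 + 0.081 = 0.209; P(B=5 | A=3) = 0.081/0.209 = 0.38756.
P(A=2) = 0.038 + 0.016 + 0.077 + 0.015 + 0.109 = 0.255; P(B=5 | A=2) = 0.109/0.255 = 0.42745.
Difference = -0.0399.

-0.0399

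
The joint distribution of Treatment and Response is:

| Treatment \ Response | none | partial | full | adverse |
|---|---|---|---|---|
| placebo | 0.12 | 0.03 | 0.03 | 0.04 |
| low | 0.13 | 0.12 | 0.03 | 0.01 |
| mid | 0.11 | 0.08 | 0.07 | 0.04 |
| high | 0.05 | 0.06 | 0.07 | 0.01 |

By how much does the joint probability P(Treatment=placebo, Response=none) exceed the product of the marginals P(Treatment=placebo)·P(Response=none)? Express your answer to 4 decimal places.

P(Treatment=placebo) = 0.12 + 0.03 + 0.03 + 0.04 = 0.22.
P(Response=none) = 0.12 + 0.13 + 0.11 + 0.05 = 0.41.
P(Treatment=placebo, Response=none) − P(Treatment=placebo)P(Response=none) = 0.12 − 0.22×0.41 = 0.0298.

0.0298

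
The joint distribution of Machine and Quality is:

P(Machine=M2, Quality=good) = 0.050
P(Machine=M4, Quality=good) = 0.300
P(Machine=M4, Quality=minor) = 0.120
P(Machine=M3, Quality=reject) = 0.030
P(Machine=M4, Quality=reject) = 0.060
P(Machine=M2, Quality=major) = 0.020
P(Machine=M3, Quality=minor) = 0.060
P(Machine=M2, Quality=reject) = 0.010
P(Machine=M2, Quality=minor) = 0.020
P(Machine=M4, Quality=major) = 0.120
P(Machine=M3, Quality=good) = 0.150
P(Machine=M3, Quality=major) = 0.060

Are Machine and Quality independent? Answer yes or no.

yes

Every cell satisfies P(Machine,Quality) = P(Machine)·P(Quality). For instance P(Machine=M4) = 0.600, P(Quality=reject) = 0.100, and 0.600×0.100 = 0.060 matches the joint entry. So Machine and Quality are independent.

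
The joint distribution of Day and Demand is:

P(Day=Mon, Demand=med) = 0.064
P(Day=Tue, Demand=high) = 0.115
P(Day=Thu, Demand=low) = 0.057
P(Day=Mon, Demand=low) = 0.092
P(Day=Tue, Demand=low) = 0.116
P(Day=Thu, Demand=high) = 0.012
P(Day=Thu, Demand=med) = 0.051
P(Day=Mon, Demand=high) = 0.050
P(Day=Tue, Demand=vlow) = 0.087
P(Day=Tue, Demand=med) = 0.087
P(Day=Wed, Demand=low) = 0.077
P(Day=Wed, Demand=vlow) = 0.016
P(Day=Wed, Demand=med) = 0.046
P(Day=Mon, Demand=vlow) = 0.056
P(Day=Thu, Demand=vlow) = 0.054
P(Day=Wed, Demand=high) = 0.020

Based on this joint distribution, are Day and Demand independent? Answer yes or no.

no

P(Day=Tue) = 0.405 and P(Demand=high) = 0.197, so their product is 0.07979, but P(Day=Tue, Demand=high) = 0.115. Since these differ, Day and Demand are not independent.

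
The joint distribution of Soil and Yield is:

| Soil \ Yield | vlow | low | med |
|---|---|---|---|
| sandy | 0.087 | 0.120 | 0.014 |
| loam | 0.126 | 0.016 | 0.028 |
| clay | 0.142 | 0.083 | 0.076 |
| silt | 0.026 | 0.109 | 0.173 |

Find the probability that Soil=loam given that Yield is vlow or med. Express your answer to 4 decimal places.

0.2292

P(Yield=vlow) = 0.087 + 0.126 + 0.142 + 0.026 = 0.381.
P(Yield=med) = 0.014 + 0.028 + 0.076 + 0.173 = 0.291.
P(Yield ∈ {vlow, med}) = 0.381 + 0.291 = 0.672; P(Soil=loam, Yield ∈ {vlow, med}) = 0.126 + 0.028 = 0.154.
P(Soil=loam | Yield ∈ {vlow, med}) = 0.154/0.672 = 0.2292.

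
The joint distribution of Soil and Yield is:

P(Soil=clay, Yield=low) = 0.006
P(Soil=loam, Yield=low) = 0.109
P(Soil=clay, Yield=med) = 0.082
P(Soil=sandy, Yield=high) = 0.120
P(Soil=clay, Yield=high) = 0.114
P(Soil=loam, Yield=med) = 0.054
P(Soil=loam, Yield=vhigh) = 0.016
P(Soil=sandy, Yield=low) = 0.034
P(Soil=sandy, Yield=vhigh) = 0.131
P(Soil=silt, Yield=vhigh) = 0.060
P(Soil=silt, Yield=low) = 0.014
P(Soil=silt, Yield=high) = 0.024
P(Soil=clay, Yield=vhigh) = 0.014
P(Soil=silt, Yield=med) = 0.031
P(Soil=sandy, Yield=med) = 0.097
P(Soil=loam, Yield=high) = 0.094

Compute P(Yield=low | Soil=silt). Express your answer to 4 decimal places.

P(Soil=silt) = 0.014 + 0.031 + 0.024 + 0.060 = 0.129.
P(Yield=low | Soil=silt) = 0.014/0.129 = 0.1085.

0.1085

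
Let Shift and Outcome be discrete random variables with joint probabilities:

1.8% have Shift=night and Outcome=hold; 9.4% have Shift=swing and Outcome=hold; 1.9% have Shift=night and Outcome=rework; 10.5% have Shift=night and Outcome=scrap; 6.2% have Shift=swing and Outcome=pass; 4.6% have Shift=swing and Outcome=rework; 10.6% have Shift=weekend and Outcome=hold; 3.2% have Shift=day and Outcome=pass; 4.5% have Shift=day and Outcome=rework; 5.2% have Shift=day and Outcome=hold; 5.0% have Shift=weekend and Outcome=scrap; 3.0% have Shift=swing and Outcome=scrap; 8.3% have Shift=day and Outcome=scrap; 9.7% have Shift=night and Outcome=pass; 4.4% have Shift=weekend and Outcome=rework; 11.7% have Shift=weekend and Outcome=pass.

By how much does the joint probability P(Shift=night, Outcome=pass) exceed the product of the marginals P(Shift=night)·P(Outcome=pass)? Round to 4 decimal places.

P(Shift=night) = 0.097 + 0.019 + 0.105 + 0.018 = 0.239.
P(Outcome=pass) = 0.032 + 0.062 + 0.097 + 0.117 = 0.308.
P(Shift=night, Outcome=pass) − P(Shift=night)P(Outcome=pass) = 0.097 − 0.239×0.308 = 0.0234.

0.0234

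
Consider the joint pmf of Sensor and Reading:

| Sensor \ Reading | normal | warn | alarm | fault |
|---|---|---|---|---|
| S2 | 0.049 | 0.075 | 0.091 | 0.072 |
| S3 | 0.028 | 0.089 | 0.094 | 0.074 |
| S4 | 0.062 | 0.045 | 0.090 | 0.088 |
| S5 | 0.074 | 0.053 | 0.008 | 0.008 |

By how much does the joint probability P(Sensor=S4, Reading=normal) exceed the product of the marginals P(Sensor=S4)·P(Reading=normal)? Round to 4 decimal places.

0.0013

P(Sensor=S4) = 0.062 + 0.045 + 0.090 + 0.088 = 0.285.
P(Reading=normal) = 0.049 + 0.028 + 0.062 + 0.074 = 0.213.
P(Sensor=S4, Reading=normal) − P(Sensor=S4)P(Reading=normal) = 0.062 − 0.285×0.213 = 0.0013.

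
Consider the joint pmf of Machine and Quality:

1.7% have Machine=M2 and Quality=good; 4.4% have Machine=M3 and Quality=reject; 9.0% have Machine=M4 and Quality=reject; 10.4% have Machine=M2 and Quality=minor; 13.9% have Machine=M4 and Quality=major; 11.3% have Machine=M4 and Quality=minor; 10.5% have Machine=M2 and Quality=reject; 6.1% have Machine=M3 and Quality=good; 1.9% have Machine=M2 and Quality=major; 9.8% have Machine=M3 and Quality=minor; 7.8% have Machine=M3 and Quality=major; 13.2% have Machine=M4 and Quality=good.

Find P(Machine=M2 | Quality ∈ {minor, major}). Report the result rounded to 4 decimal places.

P(Quality=minor) = 0.104 + 0.098 + 0.113 = 0.315.
P(Quality=major) = 0.019 + 0.078 + 0.139 = 0.236.
P(Quality ∈ {minor, major}) = 0.315 + 0.236 = 0.551; P(Machine=M2, Quality ∈ {minor, major}) = 0.104 + 0.019 = 0.123.
P(Machine=M2 | Quality ∈ {minor, major}) = 0.123/0.551 = 0.2232.

0.2232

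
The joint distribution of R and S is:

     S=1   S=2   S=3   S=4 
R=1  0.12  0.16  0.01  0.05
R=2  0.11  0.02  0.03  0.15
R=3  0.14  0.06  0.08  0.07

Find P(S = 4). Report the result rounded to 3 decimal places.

0.270

P(S=4) = 0.05 + 0.15 + 0.07 = 0.27.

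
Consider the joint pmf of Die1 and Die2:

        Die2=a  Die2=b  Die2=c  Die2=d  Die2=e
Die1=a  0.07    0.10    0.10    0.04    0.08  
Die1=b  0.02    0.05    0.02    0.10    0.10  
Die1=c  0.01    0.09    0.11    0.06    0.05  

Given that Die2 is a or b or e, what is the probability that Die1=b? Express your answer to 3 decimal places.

P(Die2=a) = 0.07 + 0.02 + 0.01 = 0.10.
P(Die2=b) = 0.10 + 0.05 + 0.09 = 0.24.
P(Die2=e) = 0.08 + 0.10 + 0.05 = 0.23.
P(Die2 ∈ {a, b, e}) = 0.10 + 0.24 + 0.23 = 0.57; P(Die1=b, Die2 ∈ {a, b, e}) = 0.02 + 0.05 + 0.10 = 0.17.
P(Die1=b | Die2 ∈ {a, b, e}) = 0.17/0.57 = 0.298.

0.298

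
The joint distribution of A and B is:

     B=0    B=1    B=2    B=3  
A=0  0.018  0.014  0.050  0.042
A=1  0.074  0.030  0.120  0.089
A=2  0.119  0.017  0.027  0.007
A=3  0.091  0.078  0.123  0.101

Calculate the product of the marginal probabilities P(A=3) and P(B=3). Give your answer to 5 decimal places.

0.09393

P(A=3) = 0.091 + 0.078 + 0.123 + 0.101 = 0.393.
P(B=3) = 0.042 + 0.089 + 0.007 + 0.101 = 0.239.
Product: 0.393 × 0.239 = 0.09393.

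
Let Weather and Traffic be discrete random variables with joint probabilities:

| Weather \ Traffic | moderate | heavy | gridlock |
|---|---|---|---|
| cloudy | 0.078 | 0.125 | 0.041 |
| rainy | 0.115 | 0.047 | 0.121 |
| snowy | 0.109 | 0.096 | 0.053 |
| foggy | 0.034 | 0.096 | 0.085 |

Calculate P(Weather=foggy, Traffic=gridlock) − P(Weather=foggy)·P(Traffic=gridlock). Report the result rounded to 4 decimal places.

P(Weather=foggy) = 0.034 + 0.096 + 0.085 = 0.215.
P(Traffic=gridlock) = 0.041 + 0.121 + 0.053 + 0.085 = 0.300.
P(Weather=foggy, Traffic=gridlock) − P(Weather=foggy)P(Traffic=gridlock) = 0.085 − 0.215×0.300 = 0.0205.

0.0205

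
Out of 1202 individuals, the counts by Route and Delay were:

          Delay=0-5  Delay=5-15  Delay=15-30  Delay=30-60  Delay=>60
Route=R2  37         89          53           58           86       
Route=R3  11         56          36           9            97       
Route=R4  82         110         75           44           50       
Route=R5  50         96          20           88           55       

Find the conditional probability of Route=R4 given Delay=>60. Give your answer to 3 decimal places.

Total with Delay=>60: 86 + 97 + 50 + 55 = 288.
P(Route=R4 | Delay=>60) = 50/288 = 0.174.

0.174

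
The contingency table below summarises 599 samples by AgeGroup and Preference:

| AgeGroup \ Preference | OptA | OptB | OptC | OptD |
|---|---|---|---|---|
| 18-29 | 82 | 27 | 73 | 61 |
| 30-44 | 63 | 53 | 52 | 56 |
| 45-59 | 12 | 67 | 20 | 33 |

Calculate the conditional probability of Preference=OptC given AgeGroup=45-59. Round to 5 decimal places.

0.15152

Total with AgeGroup=45-59: 12 + 67 + 20 + 33 = 132.
P(Preference=OptC | AgeGroup=45-59) = 20/132 = 0.15152.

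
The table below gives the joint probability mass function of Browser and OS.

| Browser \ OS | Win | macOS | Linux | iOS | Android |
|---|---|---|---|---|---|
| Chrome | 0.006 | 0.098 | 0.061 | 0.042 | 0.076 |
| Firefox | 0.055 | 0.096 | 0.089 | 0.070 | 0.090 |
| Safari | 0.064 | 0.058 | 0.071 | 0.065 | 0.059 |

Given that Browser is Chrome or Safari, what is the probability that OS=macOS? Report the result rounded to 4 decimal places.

0.2600

P(Browser=Chrome) = 0.006 + 0.098 + 0.061 + 0.042 + 0.076 = 0.283.
P(Browser=Safari) = 0.064 + 0.058 + 0.071 + 0.065 + 0.059 = 0.317.
P(Browser ∈ {Chrome, Safari}) = 0.283 + 0.317 = 0.600; P(OS=macOS, Browser ∈ {Chrome, Safari}) = 0.098 + 0.058 = 0.156.
P(OS=macOS | Browser ∈ {Chrome, Safari}) = 0.156/0.600 = 0.2600.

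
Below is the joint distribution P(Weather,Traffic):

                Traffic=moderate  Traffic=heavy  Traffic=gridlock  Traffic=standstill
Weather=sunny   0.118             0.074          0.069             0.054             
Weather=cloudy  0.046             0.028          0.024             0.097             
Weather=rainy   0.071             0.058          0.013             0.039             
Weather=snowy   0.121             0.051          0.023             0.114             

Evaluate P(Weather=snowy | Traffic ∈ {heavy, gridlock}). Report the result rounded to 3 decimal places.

P(Traffic=heavy) = 0.074 + 0.028 + 0.058 + 0.051 = 0.211.
P(Traffic=gridlock) = 0.069 + 0.024 + 0.013 + 0.023 = 0.129.
P(Traffic ∈ {heavy, gridlock}) = 0.211 + 0.129 = 0.340; P(Weather=snowy, Traffic ∈ {heavy, gridlock}) = 0.051 + 0.023 = 0.074.
P(Weather=snowy | Traffic ∈ {heavy, gridlock}) = 0.074/0.340 = 0.218.

0.218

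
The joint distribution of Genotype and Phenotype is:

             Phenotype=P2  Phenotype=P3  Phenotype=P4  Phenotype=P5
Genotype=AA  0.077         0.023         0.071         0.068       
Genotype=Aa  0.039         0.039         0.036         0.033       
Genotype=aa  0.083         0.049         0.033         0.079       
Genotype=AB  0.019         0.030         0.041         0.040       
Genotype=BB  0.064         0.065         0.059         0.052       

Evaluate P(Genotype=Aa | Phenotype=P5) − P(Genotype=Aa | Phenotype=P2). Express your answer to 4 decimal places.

-0.0170

P(Phenotype=P5) = 0.068 + 0.033 + 0.079 + 0.040 + 0.052 = 0.272; P(Genotype=Aa | Phenotype=P5) = 0.033/0.272 = 0.12132.
P(Phenotype=P2) = 0.077 + 0.039 + 0.083 + 0.019 + 0.064 = 0.282; P(Genotype=Aa | Phenotype=P2) = 0.039/0.282 = 0.13830.
Difference = -0.0170.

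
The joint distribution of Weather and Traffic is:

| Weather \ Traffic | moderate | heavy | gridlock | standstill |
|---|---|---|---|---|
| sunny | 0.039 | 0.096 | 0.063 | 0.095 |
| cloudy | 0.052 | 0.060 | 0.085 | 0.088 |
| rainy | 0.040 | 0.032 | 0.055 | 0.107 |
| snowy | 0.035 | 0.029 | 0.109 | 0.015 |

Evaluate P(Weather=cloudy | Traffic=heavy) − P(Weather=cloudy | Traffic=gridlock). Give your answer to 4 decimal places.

0.0041

P(Traffic=heavy) = 0.096 + 0.060 + 0.032 + 0.029 = 0.217; P(Weather=cloudy | Traffic=heavy) = 0.060/0.217 = 0.27650.
P(Traffic=gridlock) = 0.063 + 0.085 + 0.055 + 0.109 = 0.312; P(Weather=cloudy | Traffic=gridlock) = 0.085/0.312 = 0.27244.
Difference = 0.0041.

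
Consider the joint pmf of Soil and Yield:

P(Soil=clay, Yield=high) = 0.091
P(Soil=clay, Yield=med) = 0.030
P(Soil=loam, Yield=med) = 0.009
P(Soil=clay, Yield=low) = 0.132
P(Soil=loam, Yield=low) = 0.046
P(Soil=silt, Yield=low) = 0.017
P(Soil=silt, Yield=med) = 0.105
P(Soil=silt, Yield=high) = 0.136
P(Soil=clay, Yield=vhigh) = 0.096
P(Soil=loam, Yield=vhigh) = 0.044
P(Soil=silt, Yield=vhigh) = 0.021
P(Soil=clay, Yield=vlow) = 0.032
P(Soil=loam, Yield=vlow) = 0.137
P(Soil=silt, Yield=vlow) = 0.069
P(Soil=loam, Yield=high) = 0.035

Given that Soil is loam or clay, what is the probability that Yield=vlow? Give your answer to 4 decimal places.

P(Soil=loam) = 0.137 + 0.046 + 0.009 + 0.035 + 0.044 = 0.271.
P(Soil=clay) = 0.032 + 0.132 + 0.030 + 0.091 + 0.096 = 0.381.
P(Soil ∈ {loam, clay}) = 0.271 + 0.381 = 0.652; P(Yield=vlow, Soil ∈ {loam, clay}) = 0.137 + 0.032 = 0.169.
P(Yield=vlow | Soil ∈ {loam, clay}) = 0.169/0.652 = 0.2592.

0.2592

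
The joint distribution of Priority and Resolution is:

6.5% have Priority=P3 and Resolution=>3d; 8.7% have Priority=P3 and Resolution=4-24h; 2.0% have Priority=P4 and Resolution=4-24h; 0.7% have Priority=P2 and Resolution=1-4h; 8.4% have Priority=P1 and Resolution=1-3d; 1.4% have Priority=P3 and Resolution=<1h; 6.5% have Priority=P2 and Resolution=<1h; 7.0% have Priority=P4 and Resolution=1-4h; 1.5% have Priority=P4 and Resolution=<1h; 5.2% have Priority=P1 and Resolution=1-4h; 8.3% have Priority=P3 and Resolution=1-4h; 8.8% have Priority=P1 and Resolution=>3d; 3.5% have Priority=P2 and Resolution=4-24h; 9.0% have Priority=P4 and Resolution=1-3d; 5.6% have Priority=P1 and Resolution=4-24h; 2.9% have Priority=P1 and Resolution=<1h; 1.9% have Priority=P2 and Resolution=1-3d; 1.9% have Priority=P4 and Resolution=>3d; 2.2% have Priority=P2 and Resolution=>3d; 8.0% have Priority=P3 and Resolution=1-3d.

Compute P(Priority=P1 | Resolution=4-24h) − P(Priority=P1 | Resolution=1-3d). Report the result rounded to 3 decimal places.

-0.025

P(Resolution=4-24h) = 0.056 + 0.035 + 0.087 + 0.020 = 0.198; P(Priority=P1 | Resolution=4-24h) = 0.056/0.198 = 0.2828.
P(Resolution=1-3d) = 0.084 + 0.019 + 0.080 + 0.090 = 0.273; P(Priority=P1 | Resolution=1-3d) = 0.084/0.273 = 0.3077.
Difference = -0.025.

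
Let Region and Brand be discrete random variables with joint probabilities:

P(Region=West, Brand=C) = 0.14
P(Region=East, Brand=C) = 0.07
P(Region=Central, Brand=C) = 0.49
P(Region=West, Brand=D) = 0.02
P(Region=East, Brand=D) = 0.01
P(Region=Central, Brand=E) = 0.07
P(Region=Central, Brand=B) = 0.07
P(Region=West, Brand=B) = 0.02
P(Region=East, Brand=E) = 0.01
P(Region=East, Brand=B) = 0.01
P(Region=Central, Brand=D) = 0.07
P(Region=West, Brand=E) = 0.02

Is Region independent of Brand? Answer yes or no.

Every cell satisfies P(Region,Brand) = P(Region)·P(Brand). For instance P(Region=East) = 0.10, P(Brand=D) = 0.10, and 0.10×0.10 = 0.01 matches the joint entry. So Region and Brand are independent.

yes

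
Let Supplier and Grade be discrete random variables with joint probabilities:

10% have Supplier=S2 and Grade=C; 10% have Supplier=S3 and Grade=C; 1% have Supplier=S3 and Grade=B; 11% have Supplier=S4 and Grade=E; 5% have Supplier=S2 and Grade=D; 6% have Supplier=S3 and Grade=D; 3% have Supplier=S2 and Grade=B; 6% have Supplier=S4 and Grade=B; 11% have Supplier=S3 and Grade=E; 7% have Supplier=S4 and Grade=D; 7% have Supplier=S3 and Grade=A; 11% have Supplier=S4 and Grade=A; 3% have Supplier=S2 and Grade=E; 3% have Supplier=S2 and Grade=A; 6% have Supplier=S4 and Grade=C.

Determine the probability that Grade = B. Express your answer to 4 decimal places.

P(Grade=B) = 0.03 + 0.01 + 0.06 = 0.10.

0.1000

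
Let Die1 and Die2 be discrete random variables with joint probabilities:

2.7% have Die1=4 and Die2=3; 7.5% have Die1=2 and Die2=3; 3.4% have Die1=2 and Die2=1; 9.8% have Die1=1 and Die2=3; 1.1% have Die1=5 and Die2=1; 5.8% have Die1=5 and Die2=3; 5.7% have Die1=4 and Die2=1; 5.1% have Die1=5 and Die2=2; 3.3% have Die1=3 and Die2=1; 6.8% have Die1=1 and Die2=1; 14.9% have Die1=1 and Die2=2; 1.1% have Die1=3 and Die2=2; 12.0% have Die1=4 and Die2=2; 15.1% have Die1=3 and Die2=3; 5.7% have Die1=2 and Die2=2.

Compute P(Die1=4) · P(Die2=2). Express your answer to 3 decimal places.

P(Die1=4) = 0.057 + 0.120 + 0.027 = 0.204.
P(Die2=2) = 0.149 + 0.057 + 0.011 + 0.120 + 0.051 = 0.388.
Product: 0.204 × 0.388 = 0.079.

0.079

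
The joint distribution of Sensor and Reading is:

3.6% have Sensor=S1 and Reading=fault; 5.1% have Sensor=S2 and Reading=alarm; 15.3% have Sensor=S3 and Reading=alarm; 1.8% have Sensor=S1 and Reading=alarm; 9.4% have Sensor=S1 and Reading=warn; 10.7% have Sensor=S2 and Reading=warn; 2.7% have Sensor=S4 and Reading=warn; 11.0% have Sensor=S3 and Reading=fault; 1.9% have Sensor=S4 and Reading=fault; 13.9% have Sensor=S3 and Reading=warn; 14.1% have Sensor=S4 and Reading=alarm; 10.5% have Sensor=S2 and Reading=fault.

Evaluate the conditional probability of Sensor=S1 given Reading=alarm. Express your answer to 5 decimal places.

P(Reading=alarm) = 0.018 + 0.051 + 0.153 + 0.141 = 0.363.
P(Sensor=S1 | Reading=alarm) = 0.018/0.363 = 0.04959.

0.04959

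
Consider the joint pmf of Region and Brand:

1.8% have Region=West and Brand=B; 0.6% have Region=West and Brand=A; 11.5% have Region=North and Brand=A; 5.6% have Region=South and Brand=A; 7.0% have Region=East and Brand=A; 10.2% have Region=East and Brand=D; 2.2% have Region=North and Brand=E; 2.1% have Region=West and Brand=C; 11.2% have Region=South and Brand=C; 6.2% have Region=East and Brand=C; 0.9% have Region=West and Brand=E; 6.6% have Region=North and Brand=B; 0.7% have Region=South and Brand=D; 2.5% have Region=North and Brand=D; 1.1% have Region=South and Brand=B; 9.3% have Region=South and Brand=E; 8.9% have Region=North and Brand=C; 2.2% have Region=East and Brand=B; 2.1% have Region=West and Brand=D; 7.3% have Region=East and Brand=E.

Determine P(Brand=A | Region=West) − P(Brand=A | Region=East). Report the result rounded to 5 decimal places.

P(Region=West) = 0.006 + 0.018 + 0.021 + 0.021 + 0.009 = 0.075; P(Brand=A | Region=West) = 0.006/0.075 = 0.080000.
P(Region=East) = 0.070 + 0.022 + 0.062 + 0.102 + 0.073 = 0.329; P(Brand=A | Region=East) = 0.070/0.329 = 0.212766.
Difference = -0.13277.

-0.13277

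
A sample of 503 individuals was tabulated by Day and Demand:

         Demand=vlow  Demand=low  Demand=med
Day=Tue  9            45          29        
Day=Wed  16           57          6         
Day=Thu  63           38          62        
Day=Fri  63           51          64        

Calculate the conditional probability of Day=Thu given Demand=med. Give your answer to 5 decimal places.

Total with Demand=med: 29 + 6 + 62 + 64 = 161.
P(Day=Thu | Demand=med) = 62/161 = 0.38509.

0.38509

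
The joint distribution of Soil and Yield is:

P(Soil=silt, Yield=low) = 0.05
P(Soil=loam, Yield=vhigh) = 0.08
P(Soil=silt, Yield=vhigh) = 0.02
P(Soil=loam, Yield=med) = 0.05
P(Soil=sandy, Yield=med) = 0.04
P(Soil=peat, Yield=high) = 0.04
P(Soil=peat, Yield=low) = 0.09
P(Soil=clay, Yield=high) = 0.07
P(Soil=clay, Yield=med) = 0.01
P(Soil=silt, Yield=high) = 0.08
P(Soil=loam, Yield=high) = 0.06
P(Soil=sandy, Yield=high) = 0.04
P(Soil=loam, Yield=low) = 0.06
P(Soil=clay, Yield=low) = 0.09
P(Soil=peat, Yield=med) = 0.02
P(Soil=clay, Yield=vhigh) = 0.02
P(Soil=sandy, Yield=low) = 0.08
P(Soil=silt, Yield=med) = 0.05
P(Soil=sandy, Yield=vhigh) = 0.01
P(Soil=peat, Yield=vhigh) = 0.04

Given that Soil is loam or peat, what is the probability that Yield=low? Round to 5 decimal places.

P(Soil=loam) = 0.06 + 0.05 + 0.06 + 0.08 = 0.25.
P(Soil=peat) = 0.09 + 0.02 + 0.04 + 0.04 = 0.19.
P(Soil ∈ {loam, peat}) = 0.25 + 0.19 = 0.44; P(Yield=low, Soil ∈ {loam, peat}) = 0.06 + 0.09 = 0.15.
P(Yield=low | Soil ∈ {loam, peat}) = 0.15/0.44 = 0.34091.

0.34091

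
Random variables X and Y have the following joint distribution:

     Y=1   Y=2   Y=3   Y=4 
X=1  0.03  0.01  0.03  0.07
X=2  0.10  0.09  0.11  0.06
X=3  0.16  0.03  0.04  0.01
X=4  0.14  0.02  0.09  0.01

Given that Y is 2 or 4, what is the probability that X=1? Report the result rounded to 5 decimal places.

P(Y=2) = 0.01 + 0.09 + 0.03 + 0.02 = 0.15.
P(Y=4) = 0.07 + 0.06 + 0.01 + 0.01 = 0.15.
P(Y ∈ {2, 4}) = 0.15 + 0.15 = 0.30; P(X=1, Y ∈ {2, 4}) = 0.01 + 0.07 = 0.08.
P(X=1 | Y ∈ {2, 4}) = 0.08/0.30 = 0.26667.

0.26667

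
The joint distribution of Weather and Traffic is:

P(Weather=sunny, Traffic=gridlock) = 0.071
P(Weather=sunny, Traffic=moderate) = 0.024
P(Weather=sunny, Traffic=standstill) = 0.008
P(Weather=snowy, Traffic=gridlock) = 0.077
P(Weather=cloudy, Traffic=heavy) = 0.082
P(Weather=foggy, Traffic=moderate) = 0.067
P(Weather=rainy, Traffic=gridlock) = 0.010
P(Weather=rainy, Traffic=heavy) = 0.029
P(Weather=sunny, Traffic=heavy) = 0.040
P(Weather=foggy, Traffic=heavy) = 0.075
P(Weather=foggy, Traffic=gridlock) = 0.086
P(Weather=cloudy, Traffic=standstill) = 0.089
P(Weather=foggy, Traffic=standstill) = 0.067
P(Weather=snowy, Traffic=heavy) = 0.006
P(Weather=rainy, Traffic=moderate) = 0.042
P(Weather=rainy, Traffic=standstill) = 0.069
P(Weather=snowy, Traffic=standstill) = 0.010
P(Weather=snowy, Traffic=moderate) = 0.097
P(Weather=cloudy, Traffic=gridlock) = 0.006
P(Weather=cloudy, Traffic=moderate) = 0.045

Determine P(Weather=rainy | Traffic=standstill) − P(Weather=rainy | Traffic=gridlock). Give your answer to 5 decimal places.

P(Traffic=standstill) = 0.008 + 0.089 + 0.069 + 0.010 + 0.067 = 0.243; P(Weather=rainy | Traffic=standstill) = 0.069/0.243 = 0.283951.
P(Traffic=gridlock) = 0.071 + 0.006 + 0.010 + 0.077 + 0.086 = 0.250; P(Weather=rainy | Traffic=gridlock) = 0.010/0.250 = 0.040000.
Difference = 0.24395.

0.24395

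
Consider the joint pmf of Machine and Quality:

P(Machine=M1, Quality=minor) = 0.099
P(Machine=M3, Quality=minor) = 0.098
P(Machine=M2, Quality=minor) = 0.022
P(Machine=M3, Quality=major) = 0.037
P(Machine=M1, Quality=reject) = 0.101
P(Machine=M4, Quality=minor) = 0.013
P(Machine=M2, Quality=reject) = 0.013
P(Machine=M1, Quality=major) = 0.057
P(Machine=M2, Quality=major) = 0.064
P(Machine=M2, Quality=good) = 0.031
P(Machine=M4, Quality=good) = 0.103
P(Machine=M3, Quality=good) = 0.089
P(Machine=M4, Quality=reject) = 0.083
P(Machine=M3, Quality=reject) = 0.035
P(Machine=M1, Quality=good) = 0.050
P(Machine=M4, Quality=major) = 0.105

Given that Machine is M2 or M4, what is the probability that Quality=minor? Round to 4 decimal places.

0.0806

P(Machine=M2) = 0.031 + 0.022 + 0.064 + 0.013 = 0.130.
P(Machine=M4) = 0.103 + 0.013 + 0.105 + 0.083 = 0.304.
P(Machine ∈ {M2, M4}) = 0.130 + 0.304 = 0.434; P(Quality=minor, Machine ∈ {M2, M4}) = 0.022 + 0.013 = 0.035.
P(Quality=minor | Machine ∈ {M2, M4}) = 0.035/0.434 = 0.0806.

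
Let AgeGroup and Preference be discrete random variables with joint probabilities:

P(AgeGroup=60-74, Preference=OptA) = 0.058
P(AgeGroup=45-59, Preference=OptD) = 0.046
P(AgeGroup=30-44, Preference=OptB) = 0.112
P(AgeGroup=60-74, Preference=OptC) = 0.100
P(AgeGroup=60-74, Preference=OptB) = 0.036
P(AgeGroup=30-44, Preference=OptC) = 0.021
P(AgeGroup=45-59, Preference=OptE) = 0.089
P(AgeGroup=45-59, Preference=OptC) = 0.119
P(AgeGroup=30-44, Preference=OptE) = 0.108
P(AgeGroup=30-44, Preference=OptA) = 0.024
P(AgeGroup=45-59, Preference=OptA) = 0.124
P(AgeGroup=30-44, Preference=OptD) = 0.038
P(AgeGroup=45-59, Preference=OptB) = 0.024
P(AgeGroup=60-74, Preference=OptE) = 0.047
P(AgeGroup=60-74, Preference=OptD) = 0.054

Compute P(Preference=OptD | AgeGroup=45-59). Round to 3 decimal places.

P(AgeGroup=45-59) = 0.124 + 0.024 + 0.119 + 0.046 + 0.089 = 0.402.
P(Preference=OptD | AgeGroup=45-59) = 0.046/0.402 = 0.114.

0.114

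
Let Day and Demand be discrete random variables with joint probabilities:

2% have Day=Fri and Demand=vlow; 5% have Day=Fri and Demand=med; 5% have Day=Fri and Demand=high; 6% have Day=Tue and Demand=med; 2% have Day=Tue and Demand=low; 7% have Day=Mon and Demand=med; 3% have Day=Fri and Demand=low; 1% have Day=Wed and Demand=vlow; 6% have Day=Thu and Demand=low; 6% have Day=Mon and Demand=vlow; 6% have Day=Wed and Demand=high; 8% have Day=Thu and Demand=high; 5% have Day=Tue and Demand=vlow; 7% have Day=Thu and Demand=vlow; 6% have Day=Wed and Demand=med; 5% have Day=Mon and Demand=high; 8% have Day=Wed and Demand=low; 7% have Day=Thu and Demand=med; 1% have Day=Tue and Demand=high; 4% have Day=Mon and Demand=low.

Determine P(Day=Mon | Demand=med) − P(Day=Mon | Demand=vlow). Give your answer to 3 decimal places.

P(Demand=med) = 0.07 + 0.06 + 0.06 + 0.07 + 0.05 = 0.31; P(Day=Mon | Demand=med) = 0.07/0.31 = 0.2258.
P(Demand=vlow) = 0.06 + 0.05 + 0.01 + 0.07 + 0.02 = 0.21; P(Day=Mon | Demand=vlow) = 0.06/0.21 = 0.2857.
Difference = -0.060.

-0.060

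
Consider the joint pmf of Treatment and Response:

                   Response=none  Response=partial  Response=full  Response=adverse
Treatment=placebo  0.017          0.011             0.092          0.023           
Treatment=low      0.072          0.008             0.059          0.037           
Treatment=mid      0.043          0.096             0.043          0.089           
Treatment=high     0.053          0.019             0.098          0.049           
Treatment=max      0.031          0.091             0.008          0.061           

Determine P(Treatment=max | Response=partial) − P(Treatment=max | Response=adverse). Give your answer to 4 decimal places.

P(Response=partial) = 0.011 + 0.008 + 0.096 + 0.019 + 0.091 = 0.225; P(Treatment=max | Response=partial) = 0.091/0.225 = 0.40444.
P(Response=adverse) = 0.023 + 0.037 + 0.089 + 0.049 + 0.061 = 0.259; P(Treatment=max | Response=adverse) = 0.061/0.259 = 0.23552.
Difference = 0.1689.

0.1689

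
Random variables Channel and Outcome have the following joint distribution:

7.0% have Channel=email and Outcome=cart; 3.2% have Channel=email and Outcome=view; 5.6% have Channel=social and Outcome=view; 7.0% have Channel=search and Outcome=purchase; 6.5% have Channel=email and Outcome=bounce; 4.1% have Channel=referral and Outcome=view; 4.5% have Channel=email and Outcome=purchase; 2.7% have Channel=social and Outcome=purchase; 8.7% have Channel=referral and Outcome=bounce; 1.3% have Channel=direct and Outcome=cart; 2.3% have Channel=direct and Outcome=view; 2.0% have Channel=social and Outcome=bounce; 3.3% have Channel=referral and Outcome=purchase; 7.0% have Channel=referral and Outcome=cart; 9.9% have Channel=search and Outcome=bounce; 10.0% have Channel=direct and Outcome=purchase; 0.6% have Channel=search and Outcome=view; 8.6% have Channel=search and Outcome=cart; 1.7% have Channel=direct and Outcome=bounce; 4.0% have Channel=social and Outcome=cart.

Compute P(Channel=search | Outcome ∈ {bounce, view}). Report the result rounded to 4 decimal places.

P(Outcome=bounce) = 0.065 + 0.099 + 0.020 + 0.017 + 0.087 = 0.288.
P(Outcome=view) = 0.032 + 0.006 + 0.056 + 0.023 + 0.041 = 0.158.
P(Outcome ∈ {bounce, view}) = 0.288 + 0.158 = 0.446; P(Channel=search, Outcome ∈ {bounce, view}) = 0.099 + 0.006 = 0.105.
P(Channel=search | Outcome ∈ {bounce, view}) = 0.105/0.446 = 0.2354.

0.2354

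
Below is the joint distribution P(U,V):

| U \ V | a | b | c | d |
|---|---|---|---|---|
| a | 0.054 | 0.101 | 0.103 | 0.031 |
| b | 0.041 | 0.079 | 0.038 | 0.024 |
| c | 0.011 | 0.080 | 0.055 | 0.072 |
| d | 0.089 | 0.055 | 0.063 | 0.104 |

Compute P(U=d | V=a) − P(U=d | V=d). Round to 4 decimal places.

0.0062

P(V=a) = 0.054 + 0.041 + 0.011 + 0.089 = 0.195; P(U=d | V=a) = 0.089/0.195 = 0.45641.
P(V=d) = 0.031 + 0.024 + 0.072 + 0.104 = 0.231; P(U=d | V=d) = 0.104/0.231 = 0.45022.
Difference = 0.0062.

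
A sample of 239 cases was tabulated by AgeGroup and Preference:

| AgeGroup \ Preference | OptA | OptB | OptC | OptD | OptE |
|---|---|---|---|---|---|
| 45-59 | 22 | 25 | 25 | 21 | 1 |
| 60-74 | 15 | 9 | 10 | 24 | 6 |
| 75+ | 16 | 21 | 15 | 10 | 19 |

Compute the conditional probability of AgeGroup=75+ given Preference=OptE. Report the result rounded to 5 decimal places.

Total with Preference=OptE: 1 + 6 + 19 = 26.
P(AgeGroup=75+ | Preference=OptE) = 19/26 = 0.73077.

0.73077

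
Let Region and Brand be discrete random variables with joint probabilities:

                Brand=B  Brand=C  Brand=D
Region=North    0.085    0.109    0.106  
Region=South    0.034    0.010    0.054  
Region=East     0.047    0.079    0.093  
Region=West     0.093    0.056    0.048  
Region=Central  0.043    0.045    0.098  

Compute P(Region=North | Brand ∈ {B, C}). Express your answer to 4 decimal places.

P(Brand=B) = 0.085 + 0.034 + 0.047 + 0.093 + 0.043 = 0.302.
P(Brand=C) = 0.109 + 0.010 + 0.079 + 0.056 + 0.045 = 0.299.
P(Brand ∈ {B, C}) = 0.302 + 0.299 = 0.601; P(Region=North, Brand ∈ {B, C}) = 0.085 + 0.109 = 0.194.
P(Region=North | Brand ∈ {B, C}) = 0.194/0.601 = 0.3228.

0.3228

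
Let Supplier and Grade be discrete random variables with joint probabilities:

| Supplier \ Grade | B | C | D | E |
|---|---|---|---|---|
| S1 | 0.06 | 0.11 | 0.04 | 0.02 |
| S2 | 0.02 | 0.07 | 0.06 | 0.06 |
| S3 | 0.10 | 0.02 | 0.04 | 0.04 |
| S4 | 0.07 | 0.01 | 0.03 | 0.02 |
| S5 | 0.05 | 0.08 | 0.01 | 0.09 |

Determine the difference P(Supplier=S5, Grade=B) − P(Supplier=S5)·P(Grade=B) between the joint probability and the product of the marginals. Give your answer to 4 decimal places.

P(Supplier=S5) = 0.05 + 0.08 + 0.01 + 0.09 = 0.23.
P(Grade=B) = 0.06 + 0.02 + 0.10 + 0.07 + 0.05 = 0.30.
P(Supplier=S5, Grade=B) − P(Supplier=S5)P(Grade=B) = 0.05 − 0.23×0.30 = -0.0190.

-0.0190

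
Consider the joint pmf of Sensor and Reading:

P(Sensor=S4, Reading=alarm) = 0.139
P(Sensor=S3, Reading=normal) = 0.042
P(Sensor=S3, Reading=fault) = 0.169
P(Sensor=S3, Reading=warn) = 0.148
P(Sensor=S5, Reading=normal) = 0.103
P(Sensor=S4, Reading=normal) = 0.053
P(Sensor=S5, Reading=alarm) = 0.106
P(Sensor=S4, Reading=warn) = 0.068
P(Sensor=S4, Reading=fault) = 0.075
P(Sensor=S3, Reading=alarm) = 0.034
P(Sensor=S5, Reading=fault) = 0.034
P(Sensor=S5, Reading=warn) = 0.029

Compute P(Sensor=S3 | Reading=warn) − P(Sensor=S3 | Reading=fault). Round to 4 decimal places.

P(Reading=warn) = 0.148 + 0.068 + 0.029 = 0.245; P(Sensor=S3 | Reading=warn) = 0.148/0.245 = 0.60408.
P(Reading=fault) = 0.169 + 0.075 + 0.034 = 0.278; P(Sensor=S3 | Reading=fault) = 0.169/0.278 = 0.60791.
Difference = -0.0038.

-0.0038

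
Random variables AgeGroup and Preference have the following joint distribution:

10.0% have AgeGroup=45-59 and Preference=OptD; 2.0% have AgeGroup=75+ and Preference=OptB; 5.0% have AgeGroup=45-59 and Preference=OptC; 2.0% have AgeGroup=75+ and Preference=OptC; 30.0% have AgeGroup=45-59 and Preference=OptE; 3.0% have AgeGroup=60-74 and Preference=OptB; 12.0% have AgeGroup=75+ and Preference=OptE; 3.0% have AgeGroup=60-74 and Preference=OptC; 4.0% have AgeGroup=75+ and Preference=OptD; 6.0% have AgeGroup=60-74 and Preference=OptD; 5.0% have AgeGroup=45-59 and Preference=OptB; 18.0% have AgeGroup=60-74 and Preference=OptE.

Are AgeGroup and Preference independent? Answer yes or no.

yes

Every cell satisfies P(AgeGroup,Preference) = P(AgeGroup)·P(Preference). For instance P(AgeGroup=45-59) = 0.500, P(Preference=OptD) = 0.200, and 0.500×0.200 = 0.100 matches the joint entry. So AgeGroup and Preference are independent.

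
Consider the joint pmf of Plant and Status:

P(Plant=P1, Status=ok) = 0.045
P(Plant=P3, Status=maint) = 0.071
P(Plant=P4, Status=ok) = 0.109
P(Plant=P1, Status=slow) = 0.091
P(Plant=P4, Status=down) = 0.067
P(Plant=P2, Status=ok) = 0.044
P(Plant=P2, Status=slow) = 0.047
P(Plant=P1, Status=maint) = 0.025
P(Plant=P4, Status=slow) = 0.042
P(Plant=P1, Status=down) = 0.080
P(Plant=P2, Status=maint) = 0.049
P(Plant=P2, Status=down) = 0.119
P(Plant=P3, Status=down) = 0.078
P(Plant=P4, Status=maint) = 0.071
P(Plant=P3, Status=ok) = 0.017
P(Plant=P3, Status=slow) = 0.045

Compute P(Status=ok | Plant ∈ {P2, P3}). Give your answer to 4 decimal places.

P(Plant=P2) = 0.044 + 0.047 + 0.119 + 0.049 = 0.259.
P(Plant=P3) = 0.017 + 0.045 + 0.078 + 0.071 = 0.211.
P(Plant ∈ {P2, P3}) = 0.259 + 0.211 = 0.470; P(Status=ok, Plant ∈ {P2, P3}) = 0.044 + 0.017 = 0.061.
P(Status=ok | Plant ∈ {P2, P3}) = 0.061/0.470 = 0.1298.

0.1298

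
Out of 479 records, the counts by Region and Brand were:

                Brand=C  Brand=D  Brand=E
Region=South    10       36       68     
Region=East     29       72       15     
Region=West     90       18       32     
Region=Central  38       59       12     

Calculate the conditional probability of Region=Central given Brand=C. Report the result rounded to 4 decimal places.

0.2275

Total with Brand=C: 10 + 29 + 90 + 38 = 167.
P(Region=Central | Brand=C) = 38/167 = 0.2275.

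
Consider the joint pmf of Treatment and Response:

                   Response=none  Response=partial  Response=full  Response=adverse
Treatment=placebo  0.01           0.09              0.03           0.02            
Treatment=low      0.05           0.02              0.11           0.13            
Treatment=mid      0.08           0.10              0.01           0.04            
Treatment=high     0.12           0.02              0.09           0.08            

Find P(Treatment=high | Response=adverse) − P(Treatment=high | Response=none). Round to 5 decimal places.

P(Response=adverse) = 0.02 + 0.13 + 0.04 + 0.08 = 0.27; P(Treatment=high | Response=adverse) = 0.08/0.27 = 0.296296.
P(Response=none) = 0.01 + 0.05 + 0.08 + 0.12 = 0.26; P(Treatment=high | Response=none) = 0.12/0.26 = 0.461538.
Difference = -0.16524.

-0.16524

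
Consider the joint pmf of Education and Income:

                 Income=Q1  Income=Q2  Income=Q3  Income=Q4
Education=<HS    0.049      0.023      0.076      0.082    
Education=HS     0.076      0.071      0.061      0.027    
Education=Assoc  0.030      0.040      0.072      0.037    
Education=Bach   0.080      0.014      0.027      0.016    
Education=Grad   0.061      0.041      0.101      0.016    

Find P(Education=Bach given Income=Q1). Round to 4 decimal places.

P(Income=Q1) = 0.049 + 0.076 + 0.030 + 0.080 + 0.061 = 0.296.
P(Education=Bach | Income=Q1) = 0.080/0.296 = 0.2703.

0.2703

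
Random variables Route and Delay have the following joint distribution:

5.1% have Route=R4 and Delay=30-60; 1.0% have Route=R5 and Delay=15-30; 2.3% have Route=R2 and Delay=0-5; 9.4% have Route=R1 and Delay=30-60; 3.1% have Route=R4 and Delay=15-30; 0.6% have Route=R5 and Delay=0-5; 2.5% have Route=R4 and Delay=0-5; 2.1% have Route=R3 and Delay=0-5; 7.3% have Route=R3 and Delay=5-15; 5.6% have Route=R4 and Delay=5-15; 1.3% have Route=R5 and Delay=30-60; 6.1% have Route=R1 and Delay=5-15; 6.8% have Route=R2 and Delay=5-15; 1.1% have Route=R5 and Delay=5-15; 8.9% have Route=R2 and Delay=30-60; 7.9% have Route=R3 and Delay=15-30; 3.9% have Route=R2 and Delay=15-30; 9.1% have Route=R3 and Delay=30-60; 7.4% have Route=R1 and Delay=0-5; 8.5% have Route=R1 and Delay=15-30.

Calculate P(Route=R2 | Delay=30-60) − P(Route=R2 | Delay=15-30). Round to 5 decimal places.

P(Delay=30-60) = 0.094 + 0.089 + 0.091 + 0.051 + 0.013 = 0.338; P(Route=R2 | Delay=30-60) = 0.089/0.338 = 0.263314.
P(Delay=15-30) = 0.085 + 0.039 + 0.079 + 0.031 + 0.010 = 0.244; P(Route=R2 | Delay=15-30) = 0.039/0.244 = 0.159836.
Difference = 0.10348.

0.10348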